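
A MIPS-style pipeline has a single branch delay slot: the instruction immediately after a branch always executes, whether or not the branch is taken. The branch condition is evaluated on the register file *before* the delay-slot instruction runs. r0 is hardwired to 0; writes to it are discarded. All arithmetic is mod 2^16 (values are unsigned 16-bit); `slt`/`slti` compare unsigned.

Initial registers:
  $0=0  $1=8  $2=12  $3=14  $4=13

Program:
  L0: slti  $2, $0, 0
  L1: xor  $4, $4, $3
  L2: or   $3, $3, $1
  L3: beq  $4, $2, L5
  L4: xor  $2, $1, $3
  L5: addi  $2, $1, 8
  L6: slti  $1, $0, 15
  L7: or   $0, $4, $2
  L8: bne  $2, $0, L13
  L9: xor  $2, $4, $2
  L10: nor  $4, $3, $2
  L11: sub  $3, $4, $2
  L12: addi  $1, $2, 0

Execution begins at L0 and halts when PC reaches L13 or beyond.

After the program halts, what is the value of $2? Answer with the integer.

19

#0 slti  $2, $0, 0 ; 0/8/0/14/13
#1 xor  $4, $4, $3 ; 0/8/0/14/3
#2 or   $3, $3, $1 ; 0/8/0/14/3
#3 beq  $4, $2, L5 ; 0/8/0/14/3 ; →fallthru
#4 xor  $2, $1, $3 ; 0/8/6/14/3
#5 addi  $2, $1, 8 ; 0/8/16/14/3
#6 slti  $1, $0, 15 ; 0/1/16/14/3
#7 or   $0, $4, $2 ; 0/1/16/14/3
#8 bne  $2, $0, L13 ; 0/1/16/14/3 ; →target
#9 xor  $2, $4, $2 ; 0/1/19/14/3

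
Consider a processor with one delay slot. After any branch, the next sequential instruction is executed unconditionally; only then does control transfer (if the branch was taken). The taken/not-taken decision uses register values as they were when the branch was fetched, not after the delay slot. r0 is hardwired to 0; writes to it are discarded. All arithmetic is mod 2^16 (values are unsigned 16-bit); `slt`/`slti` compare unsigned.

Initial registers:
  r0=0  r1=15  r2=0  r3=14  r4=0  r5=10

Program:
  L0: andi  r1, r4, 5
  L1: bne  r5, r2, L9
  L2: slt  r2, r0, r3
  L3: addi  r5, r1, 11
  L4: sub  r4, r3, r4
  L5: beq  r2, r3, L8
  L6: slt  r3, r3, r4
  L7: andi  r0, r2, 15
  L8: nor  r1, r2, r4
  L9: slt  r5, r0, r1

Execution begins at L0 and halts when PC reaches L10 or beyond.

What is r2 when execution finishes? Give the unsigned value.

PC=0  andi  r1, r4, 5        | r0=0 r1=0 r2=0 r3=14 r4=0 r5=10
PC=1  bne  r5, r2, L9        | r0=0 r1=0 r2=0 r3=14 r4=0 r5=10  [TAKEN]
PC=2  slt  r2, r0, r3        | r0=0 r1=0 r2=1 r3=14 r4=0 r5=10
PC=9  slt  r5, r0, r1        | r0=0 r1=0 r2=1 r3=14 r4=0 r5=0

1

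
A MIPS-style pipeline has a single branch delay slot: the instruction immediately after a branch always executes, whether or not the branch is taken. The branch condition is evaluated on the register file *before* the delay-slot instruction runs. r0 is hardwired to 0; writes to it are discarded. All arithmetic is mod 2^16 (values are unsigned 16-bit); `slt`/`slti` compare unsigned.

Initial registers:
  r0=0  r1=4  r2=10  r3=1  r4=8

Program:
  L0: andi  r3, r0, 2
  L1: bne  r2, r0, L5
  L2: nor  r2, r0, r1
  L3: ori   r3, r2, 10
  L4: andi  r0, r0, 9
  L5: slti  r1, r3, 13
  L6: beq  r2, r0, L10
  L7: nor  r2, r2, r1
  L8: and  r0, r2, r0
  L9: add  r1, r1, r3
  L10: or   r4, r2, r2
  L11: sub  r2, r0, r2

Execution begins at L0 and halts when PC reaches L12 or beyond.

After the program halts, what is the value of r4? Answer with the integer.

[0] andi  r3, r0, 2  →  {r0:0, r1:4, r2:10, r3:0, r4:8}
[1] bne  r2, r0, L5  →  {r0:0, r1:4, r2:10, r3:0, r4:8}  ⟨branch taken⟩
[2] nor  r2, r0, r1  →  {r0:0, r1:4, r2:65531, r3:0, r4:8}
[5] slti  r1, r3, 13  →  {r0:0, r1:1, r2:65531, r3:0, r4:8}
[6] beq  r2, r0, L10  →  {r0:0, r1:1, r2:65531, r3:0, r4:8}  ⟨branch fallthrough⟩
[7] nor  r2, r2, r1  →  {r0:0, r1:1, r2:4, r3:0, r4:8}
[8] and  r0, r2, r0  →  {r0:0, r1:1, r2:4, r3:0, r4:8}
[9] add  r1, r1, r3  →  {r0:0, r1:1, r2:4, r3:0, r4:8}
[10] or   r4, r2, r2  →  {r0:0, r1:1, r2:4, r3:0, r4:4}
[11] sub  r2, r0, r2  →  {r0:0, r1:1, r2:65532, r3:0, r4:4}

4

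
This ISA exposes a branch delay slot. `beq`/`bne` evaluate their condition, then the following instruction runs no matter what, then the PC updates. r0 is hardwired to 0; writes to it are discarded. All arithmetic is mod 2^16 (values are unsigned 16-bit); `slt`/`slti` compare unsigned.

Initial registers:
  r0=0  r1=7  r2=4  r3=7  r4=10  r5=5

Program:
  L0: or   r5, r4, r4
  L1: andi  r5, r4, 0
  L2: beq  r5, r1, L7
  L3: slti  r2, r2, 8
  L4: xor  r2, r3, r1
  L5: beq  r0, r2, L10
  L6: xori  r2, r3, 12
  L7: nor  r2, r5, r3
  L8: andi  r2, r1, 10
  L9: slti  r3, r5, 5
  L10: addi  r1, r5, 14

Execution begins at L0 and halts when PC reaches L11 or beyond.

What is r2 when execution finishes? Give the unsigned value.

11

  step pc=0: or   r5, r4, r4  regs=(0,7,4,7,10,10)
  step pc=1: andi  r5, r4, 0  regs=(0,7,4,7,10,0)
  step pc=2: beq  r5, r1, L7  cond=F  regs=(0,7,4,7,10,0)
  step pc=3: slti  r2, r2, 8  regs=(0,7,1,7,10,0)
  step pc=4: xor  r2, r3, r1  regs=(0,7,0,7,10,0)
  step pc=5: beq  r0, r2, L10  cond=T  regs=(0,7,0,7,10,0)
  step pc=6: xori  r2, r3, 12  regs=(0,7,11,7,10,0)
  step pc=10: addi  r1, r5, 14  regs=(0,14,11,7,10,0)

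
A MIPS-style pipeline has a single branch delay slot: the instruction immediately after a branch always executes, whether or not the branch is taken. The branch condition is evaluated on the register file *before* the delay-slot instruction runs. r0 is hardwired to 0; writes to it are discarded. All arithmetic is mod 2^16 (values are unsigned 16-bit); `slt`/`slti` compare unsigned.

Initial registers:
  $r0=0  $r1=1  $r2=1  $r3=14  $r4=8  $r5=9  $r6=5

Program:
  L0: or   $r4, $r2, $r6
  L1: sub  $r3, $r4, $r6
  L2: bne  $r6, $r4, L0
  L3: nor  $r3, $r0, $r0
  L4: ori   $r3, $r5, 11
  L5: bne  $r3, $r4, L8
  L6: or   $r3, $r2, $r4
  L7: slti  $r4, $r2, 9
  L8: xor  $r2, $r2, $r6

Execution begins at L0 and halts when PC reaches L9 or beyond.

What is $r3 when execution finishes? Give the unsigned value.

5

[0] or   $r4, $r2, $r6  →  {$r0:0, $r1:1, $r2:1, $r3:14, $r4:5, $r5:9, $r6:5}
[1] sub  $r3, $r4, $r6  →  {$r0:0, $r1:1, $r2:1, $r3:0, $r4:5, $r5:9, $r6:5}
[2] bne  $r6, $r4, L0  →  {$r0:0, $r1:1, $r2:1, $r3:0, $r4:5, $r5:9, $r6:5}  ⟨branch fallthrough⟩
[3] nor  $r3, $r0, $r0  →  {$r0:0, $r1:1, $r2:1, $r3:65535, $r4:5, $r5:9, $r6:5}
[4] ori   $r3, $r5, 11  →  {$r0:0, $r1:1, $r2:1, $r3:11, $r4:5, $r5:9, $r6:5}
[5] bne  $r3, $r4, L8  →  {$r0:0, $r1:1, $r2:1, $r3:11, $r4:5, $r5:9, $r6:5}  ⟨branch taken⟩
[6] or   $r3, $r2, $r4  →  {$r0:0, $r1:1, $r2:1, $r3:5, $r4:5, $r5:9, $r6:5}
[8] xor  $r2, $r2, $r6  →  {$r0:0, $r1:1, $r2:4, $r3:5, $r4:5, $r5:9, $r6:5}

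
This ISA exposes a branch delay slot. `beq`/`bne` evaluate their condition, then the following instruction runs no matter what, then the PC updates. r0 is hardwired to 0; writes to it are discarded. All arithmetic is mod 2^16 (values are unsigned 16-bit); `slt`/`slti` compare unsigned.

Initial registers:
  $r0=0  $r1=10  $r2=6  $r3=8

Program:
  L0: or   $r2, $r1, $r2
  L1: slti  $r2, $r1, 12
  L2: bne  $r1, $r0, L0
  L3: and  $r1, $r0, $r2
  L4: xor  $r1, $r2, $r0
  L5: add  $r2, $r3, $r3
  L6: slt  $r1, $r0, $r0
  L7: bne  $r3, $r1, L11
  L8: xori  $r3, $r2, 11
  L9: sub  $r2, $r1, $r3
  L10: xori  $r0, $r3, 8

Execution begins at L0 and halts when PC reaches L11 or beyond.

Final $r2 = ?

16

  step pc=0: or   $r2, $r1, $r2  regs=(0,10,14,8)
  step pc=1: slti  $r2, $r1, 12  regs=(0,10,1,8)
  step pc=2: bne  $r1, $r0, L0  cond=T  regs=(0,10,1,8)
  step pc=3: and  $r1, $r0, $r2  regs=(0,0,1,8)
  step pc=0: or   $r2, $r1, $r2  regs=(0,0,1,8)
  step pc=1: slti  $r2, $r1, 12  regs=(0,0,1,8)
  step pc=2: bne  $r1, $r0, L0  cond=F  regs=(0,0,1,8)
  step pc=3: and  $r1, $r0, $r2  regs=(0,0,1,8)
  step pc=4: xor  $r1, $r2, $r0  regs=(0,1,1,8)
  step pc=5: add  $r2, $r3, $r3  regs=(0,1,16,8)
  step pc=6: slt  $r1, $r0, $r0  regs=(0,0,16,8)
  step pc=7: bne  $r3, $r1, L11  cond=T  regs=(0,0,16,8)
  step pc=8: xori  $r3, $r2, 11  regs=(0,0,16,27)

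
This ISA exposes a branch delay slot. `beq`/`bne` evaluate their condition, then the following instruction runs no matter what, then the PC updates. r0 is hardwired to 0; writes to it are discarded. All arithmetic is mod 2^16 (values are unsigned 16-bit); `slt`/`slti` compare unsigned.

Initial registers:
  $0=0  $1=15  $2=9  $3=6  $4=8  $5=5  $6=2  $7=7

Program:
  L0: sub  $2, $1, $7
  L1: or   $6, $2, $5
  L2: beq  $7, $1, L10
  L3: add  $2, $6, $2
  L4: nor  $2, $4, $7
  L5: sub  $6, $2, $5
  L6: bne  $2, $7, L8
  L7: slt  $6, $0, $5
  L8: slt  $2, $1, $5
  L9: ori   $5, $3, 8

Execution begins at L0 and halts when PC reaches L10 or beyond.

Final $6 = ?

#0 sub  $2, $1, $7 ; 0/15/8/6/8/5/2/7
#1 or   $6, $2, $5 ; 0/15/8/6/8/5/13/7
#2 beq  $7, $1, L10 ; 0/15/8/6/8/5/13/7 ; →fallthru
#3 add  $2, $6, $2 ; 0/15/21/6/8/5/13/7
#4 nor  $2, $4, $7 ; 0/15/65520/6/8/5/13/7
#5 sub  $6, $2, $5 ; 0/15/65520/6/8/5/65515/7
#6 bne  $2, $7, L8 ; 0/15/65520/6/8/5/65515/7 ; →target
#7 slt  $6, $0, $5 ; 0/15/65520/6/8/5/1/7
#8 slt  $2, $1, $5 ; 0/15/0/6/8/5/1/7
#9 ori   $5, $3, 8 ; 0/15/0/6/8/14/1/7

1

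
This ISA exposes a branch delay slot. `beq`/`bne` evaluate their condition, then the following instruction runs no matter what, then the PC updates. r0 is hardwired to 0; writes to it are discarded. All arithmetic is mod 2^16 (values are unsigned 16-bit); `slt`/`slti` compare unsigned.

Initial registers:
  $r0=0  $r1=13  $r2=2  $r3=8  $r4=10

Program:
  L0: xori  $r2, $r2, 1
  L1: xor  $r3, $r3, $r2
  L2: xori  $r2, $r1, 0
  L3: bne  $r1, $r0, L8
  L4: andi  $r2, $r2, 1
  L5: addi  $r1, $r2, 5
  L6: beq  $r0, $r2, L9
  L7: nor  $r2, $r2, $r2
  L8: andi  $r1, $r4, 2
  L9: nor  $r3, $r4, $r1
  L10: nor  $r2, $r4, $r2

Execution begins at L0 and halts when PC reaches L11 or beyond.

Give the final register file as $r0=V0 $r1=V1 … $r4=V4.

#0 xori  $r2, $r2, 1 ; 0/13/3/8/10
#1 xor  $r3, $r3, $r2 ; 0/13/3/11/10
#2 xori  $r2, $r1, 0 ; 0/13/13/11/10
#3 bne  $r1, $r0, L8 ; 0/13/13/11/10 ; →target
#4 andi  $r2, $r2, 1 ; 0/13/1/11/10
#8 andi  $r1, $r4, 2 ; 0/2/1/11/10
#9 nor  $r3, $r4, $r1 ; 0/2/1/65525/10
#10 nor  $r2, $r4, $r2 ; 0/2/65524/65525/10

$r0=0 $r1=2 $r2=65524 $r3=65525 $r4=10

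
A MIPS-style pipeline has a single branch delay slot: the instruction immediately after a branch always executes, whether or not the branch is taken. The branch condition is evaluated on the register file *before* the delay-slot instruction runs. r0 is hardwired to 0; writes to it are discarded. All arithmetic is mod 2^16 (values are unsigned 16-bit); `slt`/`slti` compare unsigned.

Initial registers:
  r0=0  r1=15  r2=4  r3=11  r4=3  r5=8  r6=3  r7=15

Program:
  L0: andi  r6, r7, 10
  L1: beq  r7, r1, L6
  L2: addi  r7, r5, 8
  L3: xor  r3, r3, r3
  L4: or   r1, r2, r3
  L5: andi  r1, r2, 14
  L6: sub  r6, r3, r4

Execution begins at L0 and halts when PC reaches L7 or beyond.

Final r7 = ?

PC=0  andi  r6, r7, 10       | r0=0 r1=15 r2=4 r3=11 r4=3 r5=8 r6=10 r7=15
PC=1  beq  r7, r1, L6        | r0=0 r1=15 r2=4 r3=11 r4=3 r5=8 r6=10 r7=15  [TAKEN]
PC=2  addi  r7, r5, 8        | r0=0 r1=15 r2=4 r3=11 r4=3 r5=8 r6=10 r7=16
PC=6  sub  r6, r3, r4        | r0=0 r1=15 r2=4 r3=11 r4=3 r5=8 r6=8 r7=16

16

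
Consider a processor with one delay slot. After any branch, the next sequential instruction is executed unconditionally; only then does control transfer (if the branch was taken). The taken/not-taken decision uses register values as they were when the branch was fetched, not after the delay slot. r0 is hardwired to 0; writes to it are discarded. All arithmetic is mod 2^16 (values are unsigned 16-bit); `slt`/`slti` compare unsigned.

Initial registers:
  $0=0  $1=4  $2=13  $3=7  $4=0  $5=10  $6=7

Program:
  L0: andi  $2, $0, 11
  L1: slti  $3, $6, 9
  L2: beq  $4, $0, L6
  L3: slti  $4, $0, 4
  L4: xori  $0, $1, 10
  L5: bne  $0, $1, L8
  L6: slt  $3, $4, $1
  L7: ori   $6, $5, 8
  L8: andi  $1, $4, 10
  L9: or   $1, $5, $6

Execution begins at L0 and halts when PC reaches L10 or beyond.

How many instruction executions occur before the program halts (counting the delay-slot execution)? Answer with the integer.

[0] andi  $2, $0, 11  →  {$0:0, $1:4, $2:0, $3:7, $4:0, $5:10, $6:7}
[1] slti  $3, $6, 9  →  {$0:0, $1:4, $2:0, $3:1, $4:0, $5:10, $6:7}
[2] beq  $4, $0, L6  →  {$0:0, $1:4, $2:0, $3:1, $4:0, $5:10, $6:7}  ⟨branch taken⟩
[3] slti  $4, $0, 4  →  {$0:0, $1:4, $2:0, $3:1, $4:1, $5:10, $6:7}
[6] slt  $3, $4, $1  →  {$0:0, $1:4, $2:0, $3:1, $4:1, $5:10, $6:7}
[7] ori   $6, $5, 8  →  {$0:0, $1:4, $2:0, $3:1, $4:1, $5:10, $6:10}
[8] andi  $1, $4, 10  →  {$0:0, $1:0, $2:0, $3:1, $4:1, $5:10, $6:10}
[9] or   $1, $5, $6  →  {$0:0, $1:10, $2:0, $3:1, $4:1, $5:10, $6:10}

8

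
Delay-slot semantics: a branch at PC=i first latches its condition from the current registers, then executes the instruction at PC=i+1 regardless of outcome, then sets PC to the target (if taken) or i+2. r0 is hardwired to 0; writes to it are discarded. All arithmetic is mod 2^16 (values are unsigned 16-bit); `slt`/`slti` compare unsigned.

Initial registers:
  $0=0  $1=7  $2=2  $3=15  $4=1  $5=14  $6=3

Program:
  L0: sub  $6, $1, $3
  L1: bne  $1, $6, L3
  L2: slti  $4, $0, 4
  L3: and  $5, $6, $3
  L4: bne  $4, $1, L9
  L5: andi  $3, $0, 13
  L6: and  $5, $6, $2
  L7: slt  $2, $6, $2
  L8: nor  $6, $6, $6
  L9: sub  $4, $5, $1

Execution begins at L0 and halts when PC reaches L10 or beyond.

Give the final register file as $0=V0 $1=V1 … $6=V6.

$0=0 $1=7 $2=2 $3=0 $4=1 $5=8 $6=65528

#0 sub  $6, $1, $3 ; 0/7/2/15/1/14/65528
#1 bne  $1, $6, L3 ; 0/7/2/15/1/14/65528 ; →target
#2 slti  $4, $0, 4 ; 0/7/2/15/1/14/65528
#3 and  $5, $6, $3 ; 0/7/2/15/1/8/65528
#4 bne  $4, $1, L9 ; 0/7/2/15/1/8/65528 ; →target
#5 andi  $3, $0, 13 ; 0/7/2/0/1/8/65528
#9 sub  $4, $5, $1 ; 0/7/2/0/1/8/65528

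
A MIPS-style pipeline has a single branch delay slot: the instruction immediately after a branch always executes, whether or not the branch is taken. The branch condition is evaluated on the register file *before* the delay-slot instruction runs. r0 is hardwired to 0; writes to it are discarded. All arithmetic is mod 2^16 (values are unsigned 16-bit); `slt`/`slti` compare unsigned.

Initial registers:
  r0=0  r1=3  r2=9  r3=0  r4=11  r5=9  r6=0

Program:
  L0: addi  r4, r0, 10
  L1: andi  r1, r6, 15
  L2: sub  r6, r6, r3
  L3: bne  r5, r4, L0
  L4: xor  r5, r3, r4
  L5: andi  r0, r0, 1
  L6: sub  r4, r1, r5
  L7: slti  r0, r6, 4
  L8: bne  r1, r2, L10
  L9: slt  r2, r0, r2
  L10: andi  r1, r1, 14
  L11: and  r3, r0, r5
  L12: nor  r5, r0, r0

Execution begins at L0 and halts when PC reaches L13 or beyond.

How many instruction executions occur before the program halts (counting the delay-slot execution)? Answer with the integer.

PC=0  addi  r4, r0, 10       | r0=0 r1=3 r2=9 r3=0 r4=10 r5=9 r6=0
PC=1  andi  r1, r6, 15       | r0=0 r1=0 r2=9 r3=0 r4=10 r5=9 r6=0
PC=2  sub  r6, r6, r3        | r0=0 r1=0 r2=9 r3=0 r4=10 r5=9 r6=0
PC=3  bne  r5, r4, L0        | r0=0 r1=0 r2=9 r3=0 r4=10 r5=9 r6=0  [TAKEN]
PC=4  xor  r5, r3, r4        | r0=0 r1=0 r2=9 r3=0 r4=10 r5=10 r6=0
PC=0  addi  r4, r0, 10       | r0=0 r1=0 r2=9 r3=0 r4=10 r5=10 r6=0
PC=1  andi  r1, r6, 15       | r0=0 r1=0 r2=9 r3=0 r4=10 r5=10 r6=0
PC=2  sub  r6, r6, r3        | r0=0 r1=0 r2=9 r3=0 r4=10 r5=10 r6=0
PC=3  bne  r5, r4, L0        | r0=0 r1=0 r2=9 r3=0 r4=10 r5=10 r6=0  [not taken]
PC=4  xor  r5, r3, r4        | r0=0 r1=0 r2=9 r3=0 r4=10 r5=10 r6=0
PC=5  andi  r0, r0, 1        | r0=0 r1=0 r2=9 r3=0 r4=10 r5=10 r6=0
PC=6  sub  r4, r1, r5        | r0=0 r1=0 r2=9 r3=0 r4=65526 r5=10 r6=0
PC=7  slti  r0, r6, 4        | r0=0 r1=0 r2=9 r3=0 r4=65526 r5=10 r6=0
PC=8  bne  r1, r2, L10       | r0=0 r1=0 r2=9 r3=0 r4=65526 r5=10 r6=0  [TAKEN]
PC=9  slt  r2, r0, r2        | r0=0 r1=0 r2=1 r3=0 r4=65526 r5=10 r6=0
PC=10 andi  r1, r1, 14       | r0=0 r1=0 r2=1 r3=0 r4=65526 r5=10 r6=0
PC=11 and  r3, r0, r5        | r0=0 r1=0 r2=1 r3=0 r4=65526 r5=10 r6=0
PC=12 nor  r5, r0, r0        | r0=0 r1=0 r2=1 r3=0 r4=65526 r5=65535 r6=0

18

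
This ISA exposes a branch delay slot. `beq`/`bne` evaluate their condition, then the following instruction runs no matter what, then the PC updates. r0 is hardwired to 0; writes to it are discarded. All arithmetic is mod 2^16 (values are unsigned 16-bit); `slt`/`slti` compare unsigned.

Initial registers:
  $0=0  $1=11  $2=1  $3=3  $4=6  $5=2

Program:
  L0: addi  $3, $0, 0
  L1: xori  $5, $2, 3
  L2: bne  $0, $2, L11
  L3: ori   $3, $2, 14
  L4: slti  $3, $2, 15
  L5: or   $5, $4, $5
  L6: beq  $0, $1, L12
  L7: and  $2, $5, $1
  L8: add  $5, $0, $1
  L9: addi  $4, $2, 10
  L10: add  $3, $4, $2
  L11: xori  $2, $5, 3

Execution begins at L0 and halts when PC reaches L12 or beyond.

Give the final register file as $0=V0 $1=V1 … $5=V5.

$0=0 $1=11 $2=1 $3=15 $4=6 $5=2

[0] addi  $3, $0, 0  →  {$0:0, $1:11, $2:1, $3:0, $4:6, $5:2}
[1] xori  $5, $2, 3  →  {$0:0, $1:11, $2:1, $3:0, $4:6, $5:2}
[2] bne  $0, $2, L11  →  {$0:0, $1:11, $2:1, $3:0, $4:6, $5:2}  ⟨branch taken⟩
[3] ori   $3, $2, 14  →  {$0:0, $1:11, $2:1, $3:15, $4:6, $5:2}
[11] xori  $2, $5, 3  →  {$0:0, $1:11, $2:1, $3:15, $4:6, $5:2}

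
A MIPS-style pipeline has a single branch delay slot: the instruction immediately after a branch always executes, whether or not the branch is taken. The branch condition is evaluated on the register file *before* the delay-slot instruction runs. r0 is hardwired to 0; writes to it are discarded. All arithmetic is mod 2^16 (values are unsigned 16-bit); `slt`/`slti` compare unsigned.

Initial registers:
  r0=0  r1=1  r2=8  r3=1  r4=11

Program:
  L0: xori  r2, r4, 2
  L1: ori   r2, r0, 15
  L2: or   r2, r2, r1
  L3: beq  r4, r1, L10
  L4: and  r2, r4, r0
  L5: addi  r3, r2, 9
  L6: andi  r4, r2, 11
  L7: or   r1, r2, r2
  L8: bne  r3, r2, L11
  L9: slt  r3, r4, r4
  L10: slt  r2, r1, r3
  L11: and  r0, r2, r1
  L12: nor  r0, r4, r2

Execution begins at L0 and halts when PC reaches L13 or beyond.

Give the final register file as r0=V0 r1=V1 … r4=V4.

r0=0 r1=0 r2=0 r3=0 r4=0

[0] xori  r2, r4, 2  →  {r0:0, r1:1, r2:9, r3:1, r4:11}
[1] ori   r2, r0, 15  →  {r0:0, r1:1, r2:15, r3:1, r4:11}
[2] or   r2, r2, r1  →  {r0:0, r1:1, r2:15, r3:1, r4:11}
[3] beq  r4, r1, L10  →  {r0:0, r1:1, r2:15, r3:1, r4:11}  ⟨branch fallthrough⟩
[4] and  r2, r4, r0  →  {r0:0, r1:1, r2:0, r3:1, r4:11}
[5] addi  r3, r2, 9  →  {r0:0, r1:1, r2:0, r3:9, r4:11}
[6] andi  r4, r2, 11  →  {r0:0, r1:1, r2:0, r3:9, r4:0}
[7] or   r1, r2, r2  →  {r0:0, r1:0, r2:0, r3:9, r4:0}
[8] bne  r3, r2, L11  →  {r0:0, r1:0, r2:0, r3:9, r4:0}  ⟨branch taken⟩
[9] slt  r3, r4, r4  →  {r0:0, r1:0, r2:0, r3:0, r4:0}
[11] and  r0, r2, r1  →  {r0:0, r1:0, r2:0, r3:0, r4:0}
[12] nor  r0, r4, r2  →  {r0:0, r1:0, r2:0, r3:0, r4:0}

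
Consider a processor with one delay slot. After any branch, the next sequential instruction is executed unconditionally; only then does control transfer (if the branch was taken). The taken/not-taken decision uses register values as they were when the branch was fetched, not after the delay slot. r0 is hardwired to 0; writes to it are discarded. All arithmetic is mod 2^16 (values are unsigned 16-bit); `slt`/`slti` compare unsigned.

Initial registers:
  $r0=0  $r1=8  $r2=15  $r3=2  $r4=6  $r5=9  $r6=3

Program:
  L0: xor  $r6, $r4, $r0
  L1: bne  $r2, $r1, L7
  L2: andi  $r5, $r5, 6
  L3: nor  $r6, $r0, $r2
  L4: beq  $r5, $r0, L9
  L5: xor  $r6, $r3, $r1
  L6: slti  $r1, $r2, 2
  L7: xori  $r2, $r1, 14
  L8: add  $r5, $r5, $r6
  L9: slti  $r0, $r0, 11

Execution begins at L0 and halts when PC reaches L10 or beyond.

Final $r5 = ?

[0] xor  $r6, $r4, $r0  →  {$r0:0, $r1:8, $r2:15, $r3:2, $r4:6, $r5:9, $r6:6}
[1] bne  $r2, $r1, L7  →  {$r0:0, $r1:8, $r2:15, $r3:2, $r4:6, $r5:9, $r6:6}  ⟨branch taken⟩
[2] andi  $r5, $r5, 6  →  {$r0:0, $r1:8, $r2:15, $r3:2, $r4:6, $r5:0, $r6:6}
[7] xori  $r2, $r1, 14  →  {$r0:0, $r1:8, $r2:6, $r3:2, $r4:6, $r5:0, $r6:6}
[8] add  $r5, $r5, $r6  →  {$r0:0, $r1:8, $r2:6, $r3:2, $r4:6, $r5:6, $r6:6}
[9] slti  $r0, $r0, 11  →  {$r0:0, $r1:8, $r2:6, $r3:2, $r4:6, $r5:6, $r6:6}

6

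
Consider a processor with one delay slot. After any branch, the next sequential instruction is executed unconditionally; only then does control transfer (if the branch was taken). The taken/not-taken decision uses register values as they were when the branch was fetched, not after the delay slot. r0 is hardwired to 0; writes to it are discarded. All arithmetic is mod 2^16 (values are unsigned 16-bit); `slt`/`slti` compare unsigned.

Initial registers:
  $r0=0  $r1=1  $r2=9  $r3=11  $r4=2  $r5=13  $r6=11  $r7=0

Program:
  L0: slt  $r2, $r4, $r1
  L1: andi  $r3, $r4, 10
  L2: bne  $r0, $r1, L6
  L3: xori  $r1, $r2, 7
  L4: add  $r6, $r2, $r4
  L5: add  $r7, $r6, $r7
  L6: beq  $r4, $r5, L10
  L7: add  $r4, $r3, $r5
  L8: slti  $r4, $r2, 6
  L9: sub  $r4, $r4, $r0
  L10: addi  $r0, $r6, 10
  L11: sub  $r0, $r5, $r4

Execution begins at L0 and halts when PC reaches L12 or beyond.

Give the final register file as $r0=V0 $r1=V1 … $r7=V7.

$r0=0 $r1=7 $r2=0 $r3=2 $r4=1 $r5=13 $r6=11 $r7=0

  step pc=0: slt  $r2, $r4, $r1  regs=(0,1,0,11,2,13,11,0)
  step pc=1: andi  $r3, $r4, 10  regs=(0,1,0,2,2,13,11,0)
  step pc=2: bne  $r0, $r1, L6  cond=T  regs=(0,1,0,2,2,13,11,0)
  step pc=3: xori  $r1, $r2, 7  regs=(0,7,0,2,2,13,11,0)
  step pc=6: beq  $r4, $r5, L10  cond=F  regs=(0,7,0,2,2,13,11,0)
  step pc=7: add  $r4, $r3, $r5  regs=(0,7,0,2,15,13,11,0)
  step pc=8: slti  $r4, $r2, 6  regs=(0,7,0,2,1,13,11,0)
  step pc=9: sub  $r4, $r4, $r0  regs=(0,7,0,2,1,13,11,0)
  step pc=10: addi  $r0, $r6, 10  regs=(0,7,0,2,1,13,11,0)
  step pc=11: sub  $r0, $r5, $r4  regs=(0,7,0,2,1,13,11,0)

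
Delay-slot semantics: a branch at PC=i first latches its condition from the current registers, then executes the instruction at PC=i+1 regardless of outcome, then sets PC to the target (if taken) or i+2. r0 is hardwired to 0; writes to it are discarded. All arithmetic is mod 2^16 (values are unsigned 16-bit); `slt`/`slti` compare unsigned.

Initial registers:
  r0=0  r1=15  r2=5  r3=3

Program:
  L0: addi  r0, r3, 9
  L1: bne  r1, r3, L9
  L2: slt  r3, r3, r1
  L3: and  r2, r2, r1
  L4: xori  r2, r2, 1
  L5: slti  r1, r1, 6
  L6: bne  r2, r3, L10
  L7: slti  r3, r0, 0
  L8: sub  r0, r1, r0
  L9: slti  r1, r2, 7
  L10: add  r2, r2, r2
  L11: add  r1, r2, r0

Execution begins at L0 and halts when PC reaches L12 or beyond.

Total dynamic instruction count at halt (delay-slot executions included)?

6

[0] addi  r0, r3, 9  →  {r0:0, r1:15, r2:5, r3:3}
[1] bne  r1, r3, L9  →  {r0:0, r1:15, r2:5, r3:3}  ⟨branch taken⟩
[2] slt  r3, r3, r1  →  {r0:0, r1:15, r2:5, r3:1}
[9] slti  r1, r2, 7  →  {r0:0, r1:1, r2:5, r3:1}
[10] add  r2, r2, r2  →  {r0:0, r1:1, r2:10, r3:1}
[11] add  r1, r2, r0  →  {r0:0, r1:10, r2:10, r3:1}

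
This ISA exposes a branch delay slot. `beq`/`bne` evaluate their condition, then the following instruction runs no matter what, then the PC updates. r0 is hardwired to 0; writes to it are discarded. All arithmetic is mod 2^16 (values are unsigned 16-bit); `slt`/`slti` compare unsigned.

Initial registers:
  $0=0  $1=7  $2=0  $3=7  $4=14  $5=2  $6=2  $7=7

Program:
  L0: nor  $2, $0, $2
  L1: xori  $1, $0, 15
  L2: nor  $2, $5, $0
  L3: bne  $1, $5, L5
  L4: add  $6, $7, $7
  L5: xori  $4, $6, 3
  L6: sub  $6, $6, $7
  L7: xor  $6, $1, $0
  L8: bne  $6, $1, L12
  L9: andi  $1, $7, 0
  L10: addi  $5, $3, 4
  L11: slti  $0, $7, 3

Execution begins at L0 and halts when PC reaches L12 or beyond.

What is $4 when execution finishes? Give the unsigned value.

PC=0  nor  $2, $0, $2        | $0=0 $1=7 $2=65535 $3=7 $4=14 $5=2 $6=2 $7=7
PC=1  xori  $1, $0, 15       | $0=0 $1=15 $2=65535 $3=7 $4=14 $5=2 $6=2 $7=7
PC=2  nor  $2, $5, $0        | $0=0 $1=15 $2=65533 $3=7 $4=14 $5=2 $6=2 $7=7
PC=3  bne  $1, $5, L5        | $0=0 $1=15 $2=65533 $3=7 $4=14 $5=2 $6=2 $7=7  [TAKEN]
PC=4  add  $6, $7, $7        | $0=0 $1=15 $2=65533 $3=7 $4=14 $5=2 $6=14 $7=7
PC=5  xori  $4, $6, 3        | $0=0 $1=15 $2=65533 $3=7 $4=13 $5=2 $6=14 $7=7
PC=6  sub  $6, $6, $7        | $0=0 $1=15 $2=65533 $3=7 $4=13 $5=2 $6=7 $7=7
PC=7  xor  $6, $1, $0        | $0=0 $1=15 $2=65533 $3=7 $4=13 $5=2 $6=15 $7=7
PC=8  bne  $6, $1, L12       | $0=0 $1=15 $2=65533 $3=7 $4=13 $5=2 $6=15 $7=7  [not taken]
PC=9  andi  $1, $7, 0        | $0=0 $1=0 $2=65533 $3=7 $4=13 $5=2 $6=15 $7=7
PC=10 addi  $5, $3, 4        | $0=0 $1=0 $2=65533 $3=7 $4=13 $5=11 $6=15 $7=7
PC=11 slti  $0, $7, 3        | $0=0 $1=0 $2=65533 $3=7 $4=13 $5=11 $6=15 $7=7

13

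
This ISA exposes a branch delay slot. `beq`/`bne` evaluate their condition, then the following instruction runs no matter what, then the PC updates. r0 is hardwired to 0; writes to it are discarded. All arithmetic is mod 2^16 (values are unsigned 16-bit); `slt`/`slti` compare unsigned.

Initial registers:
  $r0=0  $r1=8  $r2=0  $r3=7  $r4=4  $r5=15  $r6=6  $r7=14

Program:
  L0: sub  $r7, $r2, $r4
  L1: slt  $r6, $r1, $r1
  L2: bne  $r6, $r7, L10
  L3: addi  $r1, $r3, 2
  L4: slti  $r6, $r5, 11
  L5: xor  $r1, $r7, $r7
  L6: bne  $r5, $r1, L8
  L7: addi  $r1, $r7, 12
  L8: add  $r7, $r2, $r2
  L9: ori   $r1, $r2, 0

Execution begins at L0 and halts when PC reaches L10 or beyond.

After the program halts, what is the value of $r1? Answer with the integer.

PC=0  sub  $r7, $r2, $r4     | $r0=0 $r1=8 $r2=0 $r3=7 $r4=4 $r5=15 $r6=6 $r7=65532
PC=1  slt  $r6, $r1, $r1     | $r0=0 $r1=8 $r2=0 $r3=7 $r4=4 $r5=15 $r6=0 $r7=65532
PC=2  bne  $r6, $r7, L10     | $r0=0 $r1=8 $r2=0 $r3=7 $r4=4 $r5=15 $r6=0 $r7=65532  [TAKEN]
PC=3  addi  $r1, $r3, 2      | $r0=0 $r1=9 $r2=0 $r3=7 $r4=4 $r5=15 $r6=0 $r7=65532

9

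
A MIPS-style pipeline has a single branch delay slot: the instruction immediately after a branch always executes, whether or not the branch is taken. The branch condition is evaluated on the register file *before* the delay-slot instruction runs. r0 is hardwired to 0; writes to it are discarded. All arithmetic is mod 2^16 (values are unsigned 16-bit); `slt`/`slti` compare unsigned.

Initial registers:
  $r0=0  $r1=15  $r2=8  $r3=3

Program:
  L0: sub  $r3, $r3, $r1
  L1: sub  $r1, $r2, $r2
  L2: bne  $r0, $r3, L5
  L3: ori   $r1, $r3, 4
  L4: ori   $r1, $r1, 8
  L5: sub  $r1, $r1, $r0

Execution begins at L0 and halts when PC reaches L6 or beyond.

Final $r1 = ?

  step pc=0: sub  $r3, $r3, $r1  regs=(0,15,8,65524)
  step pc=1: sub  $r1, $r2, $r2  regs=(0,0,8,65524)
  step pc=2: bne  $r0, $r3, L5  cond=T  regs=(0,0,8,65524)
  step pc=3: ori   $r1, $r3, 4  regs=(0,65524,8,65524)
  step pc=5: sub  $r1, $r1, $r0  regs=(0,65524,8,65524)

65524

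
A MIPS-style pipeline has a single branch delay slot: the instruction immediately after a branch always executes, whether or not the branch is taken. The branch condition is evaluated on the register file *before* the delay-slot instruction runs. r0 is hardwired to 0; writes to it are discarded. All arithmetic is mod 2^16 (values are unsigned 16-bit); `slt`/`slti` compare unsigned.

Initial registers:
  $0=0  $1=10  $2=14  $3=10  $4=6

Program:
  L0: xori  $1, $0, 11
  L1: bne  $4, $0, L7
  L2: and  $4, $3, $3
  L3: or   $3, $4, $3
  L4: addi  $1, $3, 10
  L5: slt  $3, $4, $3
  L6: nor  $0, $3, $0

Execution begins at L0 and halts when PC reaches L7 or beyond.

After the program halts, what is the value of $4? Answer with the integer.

10

PC=0  xori  $1, $0, 11       | $0=0 $1=11 $2=14 $3=10 $4=6
PC=1  bne  $4, $0, L7        | $0=0 $1=11 $2=14 $3=10 $4=6  [TAKEN]
PC=2  and  $4, $3, $3        | $0=0 $1=11 $2=14 $3=10 $4=10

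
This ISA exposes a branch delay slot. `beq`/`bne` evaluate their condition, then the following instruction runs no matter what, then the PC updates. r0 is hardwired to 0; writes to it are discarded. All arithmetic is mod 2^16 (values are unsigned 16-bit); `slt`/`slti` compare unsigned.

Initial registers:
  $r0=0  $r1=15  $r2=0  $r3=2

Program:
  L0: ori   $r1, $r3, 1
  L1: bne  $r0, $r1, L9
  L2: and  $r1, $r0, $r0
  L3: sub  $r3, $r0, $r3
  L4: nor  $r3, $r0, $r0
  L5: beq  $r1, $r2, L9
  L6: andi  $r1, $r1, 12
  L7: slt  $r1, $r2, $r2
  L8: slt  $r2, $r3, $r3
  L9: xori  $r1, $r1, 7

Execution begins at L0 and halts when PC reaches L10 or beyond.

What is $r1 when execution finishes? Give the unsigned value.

7

PC=0  ori   $r1, $r3, 1      | $r0=0 $r1=3 $r2=0 $r3=2
PC=1  bne  $r0, $r1, L9      | $r0=0 $r1=3 $r2=0 $r3=2  [TAKEN]
PC=2  and  $r1, $r0, $r0     | $r0=0 $r1=0 $r2=0 $r3=2
PC=9  xori  $r1, $r1, 7      | $r0=0 $r1=7 $r2=0 $r3=2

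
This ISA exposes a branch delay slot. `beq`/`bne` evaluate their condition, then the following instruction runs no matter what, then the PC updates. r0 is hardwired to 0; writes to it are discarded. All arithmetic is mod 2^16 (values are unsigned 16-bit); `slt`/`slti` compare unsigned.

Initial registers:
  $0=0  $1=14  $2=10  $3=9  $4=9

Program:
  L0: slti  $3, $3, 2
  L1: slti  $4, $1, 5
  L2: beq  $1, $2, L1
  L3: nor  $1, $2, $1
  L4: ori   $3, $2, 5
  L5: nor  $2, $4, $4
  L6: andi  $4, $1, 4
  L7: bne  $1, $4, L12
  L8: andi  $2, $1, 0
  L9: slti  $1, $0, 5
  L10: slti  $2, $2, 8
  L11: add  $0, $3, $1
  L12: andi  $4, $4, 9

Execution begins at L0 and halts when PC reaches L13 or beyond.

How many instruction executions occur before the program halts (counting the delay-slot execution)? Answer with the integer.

[0] slti  $3, $3, 2  →  {$0:0, $1:14, $2:10, $3:0, $4:9}
[1] slti  $4, $1, 5  →  {$0:0, $1:14, $2:10, $3:0, $4:0}
[2] beq  $1, $2, L1  →  {$0:0, $1:14, $2:10, $3:0, $4:0}  ⟨branch fallthrough⟩
[3] nor  $1, $2, $1  →  {$0:0, $1:65521, $2:10, $3:0, $4:0}
[4] ori   $3, $2, 5  →  {$0:0, $1:65521, $2:10, $3:15, $4:0}
[5] nor  $2, $4, $4  →  {$0:0, $1:65521, $2:65535, $3:15, $4:0}
[6] andi  $4, $1, 4  →  {$0:0, $1:65521, $2:65535, $3:15, $4:0}
[7] bne  $1, $4, L12  →  {$0:0, $1:65521, $2:65535, $3:15, $4:0}  ⟨branch taken⟩
[8] andi  $2, $1, 0  →  {$0:0, $1:65521, $2:0, $3:15, $4:0}
[12] andi  $4, $4, 9  →  {$0:0, $1:65521, $2:0, $3:15, $4:0}

10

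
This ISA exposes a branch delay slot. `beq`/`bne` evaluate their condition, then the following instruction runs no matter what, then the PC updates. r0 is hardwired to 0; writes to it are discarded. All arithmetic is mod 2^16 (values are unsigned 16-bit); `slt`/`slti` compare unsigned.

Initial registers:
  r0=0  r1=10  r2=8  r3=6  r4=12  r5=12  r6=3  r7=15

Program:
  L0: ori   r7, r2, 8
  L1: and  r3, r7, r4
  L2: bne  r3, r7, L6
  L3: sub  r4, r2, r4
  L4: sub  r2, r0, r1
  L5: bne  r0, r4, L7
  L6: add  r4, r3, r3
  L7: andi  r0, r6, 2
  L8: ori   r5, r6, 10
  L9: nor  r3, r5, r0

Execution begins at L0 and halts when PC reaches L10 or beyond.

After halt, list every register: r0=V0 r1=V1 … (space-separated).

  step pc=0: ori   r7, r2, 8  regs=(0,10,8,6,12,12,3,8)
  step pc=1: and  r3, r7, r4  regs=(0,10,8,8,12,12,3,8)
  step pc=2: bne  r3, r7, L6  cond=F  regs=(0,10,8,8,12,12,3,8)
  step pc=3: sub  r4, r2, r4  regs=(0,10,8,8,65532,12,3,8)
  step pc=4: sub  r2, r0, r1  regs=(0,10,65526,8,65532,12,3,8)
  step pc=5: bne  r0, r4, L7  cond=T  regs=(0,10,65526,8,65532,12,3,8)
  step pc=6: add  r4, r3, r3  regs=(0,10,65526,8,16,12,3,8)
  step pc=7: andi  r0, r6, 2  regs=(0,10,65526,8,16,12,3,8)
  step pc=8: ori   r5, r6, 10  regs=(0,10,65526,8,16,11,3,8)
  step pc=9: nor  r3, r5, r0  regs=(0,10,65526,65524,16,11,3,8)

r0=0 r1=10 r2=65526 r3=65524 r4=16 r5=11 r6=3 r7=8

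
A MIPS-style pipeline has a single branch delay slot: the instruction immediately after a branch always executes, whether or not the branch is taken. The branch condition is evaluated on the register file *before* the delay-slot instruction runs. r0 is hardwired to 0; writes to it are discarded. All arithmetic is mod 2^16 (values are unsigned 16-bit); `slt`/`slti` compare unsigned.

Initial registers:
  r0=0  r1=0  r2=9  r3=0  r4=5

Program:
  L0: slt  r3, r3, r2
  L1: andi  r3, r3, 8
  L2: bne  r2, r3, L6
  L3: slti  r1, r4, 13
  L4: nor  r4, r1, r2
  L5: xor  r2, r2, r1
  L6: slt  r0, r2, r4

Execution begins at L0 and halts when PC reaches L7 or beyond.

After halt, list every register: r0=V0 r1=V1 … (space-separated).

PC=0  slt  r3, r3, r2        | r0=0 r1=0 r2=9 r3=1 r4=5
PC=1  andi  r3, r3, 8        | r0=0 r1=0 r2=9 r3=0 r4=5
PC=2  bne  r2, r3, L6        | r0=0 r1=0 r2=9 r3=0 r4=5  [TAKEN]
PC=3  slti  r1, r4, 13       | r0=0 r1=1 r2=9 r3=0 r4=5
PC=6  slt  r0, r2, r4        | r0=0 r1=1 r2=9 r3=0 r4=5

r0=0 r1=1 r2=9 r3=0 r4=5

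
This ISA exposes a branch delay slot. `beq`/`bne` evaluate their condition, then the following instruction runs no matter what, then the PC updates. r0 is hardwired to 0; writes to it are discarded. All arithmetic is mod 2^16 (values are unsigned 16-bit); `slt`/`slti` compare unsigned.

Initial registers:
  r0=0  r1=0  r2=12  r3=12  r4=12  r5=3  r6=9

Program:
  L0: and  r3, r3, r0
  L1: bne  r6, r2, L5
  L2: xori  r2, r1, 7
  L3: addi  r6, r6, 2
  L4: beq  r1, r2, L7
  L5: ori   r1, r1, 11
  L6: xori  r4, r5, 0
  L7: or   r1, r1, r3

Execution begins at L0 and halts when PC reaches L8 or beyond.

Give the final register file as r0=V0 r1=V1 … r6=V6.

PC=0  and  r3, r3, r0        | r0=0 r1=0 r2=12 r3=0 r4=12 r5=3 r6=9
PC=1  bne  r6, r2, L5        | r0=0 r1=0 r2=12 r3=0 r4=12 r5=3 r6=9  [TAKEN]
PC=2  xori  r2, r1, 7        | r0=0 r1=0 r2=7 r3=0 r4=12 r5=3 r6=9
PC=5  ori   r1, r1, 11       | r0=0 r1=11 r2=7 r3=0 r4=12 r5=3 r6=9
PC=6  xori  r4, r5, 0        | r0=0 r1=11 r2=7 r3=0 r4=3 r5=3 r6=9
PC=7  or   r1, r1, r3        | r0=0 r1=11 r2=7 r3=0 r4=3 r5=3 r6=9

r0=0 r1=11 r2=7 r3=0 r4=3 r5=3 r6=9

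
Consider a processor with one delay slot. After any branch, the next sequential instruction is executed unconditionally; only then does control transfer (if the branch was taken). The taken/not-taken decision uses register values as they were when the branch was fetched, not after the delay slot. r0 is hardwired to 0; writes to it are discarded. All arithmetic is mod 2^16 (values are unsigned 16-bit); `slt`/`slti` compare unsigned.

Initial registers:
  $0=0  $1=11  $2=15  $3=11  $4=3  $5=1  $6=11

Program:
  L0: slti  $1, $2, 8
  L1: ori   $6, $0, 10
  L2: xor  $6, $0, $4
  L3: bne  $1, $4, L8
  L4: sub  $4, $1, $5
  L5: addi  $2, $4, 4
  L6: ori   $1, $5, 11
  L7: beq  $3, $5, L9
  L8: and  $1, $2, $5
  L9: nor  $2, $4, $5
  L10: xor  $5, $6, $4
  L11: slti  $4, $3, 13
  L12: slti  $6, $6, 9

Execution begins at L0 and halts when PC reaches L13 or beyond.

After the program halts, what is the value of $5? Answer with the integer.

[0] slti  $1, $2, 8  →  {$0:0, $1:0, $2:15, $3:11, $4:3, $5:1, $6:11}
[1] ori   $6, $0, 10  →  {$0:0, $1:0, $2:15, $3:11, $4:3, $5:1, $6:10}
[2] xor  $6, $0, $4  →  {$0:0, $1:0, $2:15, $3:11, $4:3, $5:1, $6:3}
[3] bne  $1, $4, L8  →  {$0:0, $1:0, $2:15, $3:11, $4:3, $5:1, $6:3}  ⟨branch taken⟩
[4] sub  $4, $1, $5  →  {$0:0, $1:0, $2:15, $3:11, $4:65535, $5:1, $6:3}
[8] and  $1, $2, $5  →  {$0:0, $1:1, $2:15, $3:11, $4:65535, $5:1, $6:3}
[9] nor  $2, $4, $5  →  {$0:0, $1:1, $2:0, $3:11, $4:65535, $5:1, $6:3}
[10] xor  $5, $6, $4  →  {$0:0, $1:1, $2:0, $3:11, $4:65535, $5:65532, $6:3}
[11] slti  $4, $3, 13  →  {$0:0, $1:1, $2:0, $3:11, $4:1, $5:65532, $6:3}
[12] slti  $6, $6, 9  →  {$0:0, $1:1, $2:0, $3:11, $4:1, $5:65532, $6:1}

65532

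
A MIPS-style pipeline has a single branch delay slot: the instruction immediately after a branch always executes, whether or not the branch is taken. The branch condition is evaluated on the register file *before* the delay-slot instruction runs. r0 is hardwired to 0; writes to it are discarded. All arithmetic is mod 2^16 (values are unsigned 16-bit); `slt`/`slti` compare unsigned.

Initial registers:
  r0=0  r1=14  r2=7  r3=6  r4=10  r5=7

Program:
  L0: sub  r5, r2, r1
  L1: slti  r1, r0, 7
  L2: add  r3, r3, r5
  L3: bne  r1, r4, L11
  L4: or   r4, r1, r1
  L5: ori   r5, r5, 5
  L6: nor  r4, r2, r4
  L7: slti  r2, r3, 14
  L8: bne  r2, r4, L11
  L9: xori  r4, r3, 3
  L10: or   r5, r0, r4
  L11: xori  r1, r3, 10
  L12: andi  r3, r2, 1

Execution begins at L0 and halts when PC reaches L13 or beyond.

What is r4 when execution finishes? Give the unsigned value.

#0 sub  r5, r2, r1 ; 0/14/7/6/10/65529
#1 slti  r1, r0, 7 ; 0/1/7/6/10/65529
#2 add  r3, r3, r5 ; 0/1/7/65535/10/65529
#3 bne  r1, r4, L11 ; 0/1/7/65535/10/65529 ; →target
#4 or   r4, r1, r1 ; 0/1/7/65535/1/65529
#11 xori  r1, r3, 10 ; 0/65525/7/65535/1/65529
#12 andi  r3, r2, 1 ; 0/65525/7/1/1/65529

1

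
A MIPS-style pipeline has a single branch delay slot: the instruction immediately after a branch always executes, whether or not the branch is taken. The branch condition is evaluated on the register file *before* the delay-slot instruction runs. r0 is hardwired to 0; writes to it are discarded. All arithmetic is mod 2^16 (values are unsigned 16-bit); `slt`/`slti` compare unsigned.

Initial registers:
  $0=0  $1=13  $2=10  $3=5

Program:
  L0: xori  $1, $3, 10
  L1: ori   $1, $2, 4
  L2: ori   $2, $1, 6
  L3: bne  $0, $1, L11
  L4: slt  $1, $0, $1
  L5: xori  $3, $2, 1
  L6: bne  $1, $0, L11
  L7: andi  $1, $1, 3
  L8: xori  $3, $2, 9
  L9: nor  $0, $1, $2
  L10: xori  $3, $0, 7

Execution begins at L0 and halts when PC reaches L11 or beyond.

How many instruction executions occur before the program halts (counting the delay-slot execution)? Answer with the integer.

5

[0] xori  $1, $3, 10  →  {$0:0, $1:15, $2:10, $3:5}
[1] ori   $1, $2, 4  →  {$0:0, $1:14, $2:10, $3:5}
[2] ori   $2, $1, 6  →  {$0:0, $1:14, $2:14, $3:5}
[3] bne  $0, $1, L11  →  {$0:0, $1:14, $2:14, $3:5}  ⟨branch taken⟩
[4] slt  $1, $0, $1  →  {$0:0, $1:1, $2:14, $3:5}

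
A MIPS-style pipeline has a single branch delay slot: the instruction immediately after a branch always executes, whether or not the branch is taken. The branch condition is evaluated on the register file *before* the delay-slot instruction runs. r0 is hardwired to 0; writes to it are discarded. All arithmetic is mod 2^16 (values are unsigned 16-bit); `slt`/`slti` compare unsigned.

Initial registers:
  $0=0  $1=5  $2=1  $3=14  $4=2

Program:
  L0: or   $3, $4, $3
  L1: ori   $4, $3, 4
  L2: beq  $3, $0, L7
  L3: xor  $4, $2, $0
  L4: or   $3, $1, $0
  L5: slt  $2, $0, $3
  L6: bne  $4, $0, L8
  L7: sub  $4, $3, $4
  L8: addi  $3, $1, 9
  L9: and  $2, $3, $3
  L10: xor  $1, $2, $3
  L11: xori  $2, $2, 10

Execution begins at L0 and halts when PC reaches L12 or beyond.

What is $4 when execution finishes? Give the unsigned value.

4

[0] or   $3, $4, $3  →  {$0:0, $1:5, $2:1, $3:14, $4:2}
[1] ori   $4, $3, 4  →  {$0:0, $1:5, $2:1, $3:14, $4:14}
[2] beq  $3, $0, L7  →  {$0:0, $1:5, $2:1, $3:14, $4:14}  ⟨branch fallthrough⟩
[3] xor  $4, $2, $0  →  {$0:0, $1:5, $2:1, $3:14, $4:1}
[4] or   $3, $1, $0  →  {$0:0, $1:5, $2:1, $3:5, $4:1}
[5] slt  $2, $0, $3  →  {$0:0, $1:5, $2:1, $3:5, $4:1}
[6] bne  $4, $0, L8  →  {$0:0, $1:5, $2:1, $3:5, $4:1}  ⟨branch taken⟩
[7] sub  $4, $3, $4  →  {$0:0, $1:5, $2:1, $3:5, $4:4}
[8] addi  $3, $1, 9  →  {$0:0, $1:5, $2:1, $3:14, $4:4}
[9] and  $2, $3, $3  →  {$0:0, $1:5, $2:14, $3:14, $4:4}
[10] xor  $1, $2, $3  →  {$0:0, $1:0, $2:14, $3:14, $4:4}
[11] xori  $2, $2, 10  →  {$0:0, $1:0, $2:4, $3:14, $4:4}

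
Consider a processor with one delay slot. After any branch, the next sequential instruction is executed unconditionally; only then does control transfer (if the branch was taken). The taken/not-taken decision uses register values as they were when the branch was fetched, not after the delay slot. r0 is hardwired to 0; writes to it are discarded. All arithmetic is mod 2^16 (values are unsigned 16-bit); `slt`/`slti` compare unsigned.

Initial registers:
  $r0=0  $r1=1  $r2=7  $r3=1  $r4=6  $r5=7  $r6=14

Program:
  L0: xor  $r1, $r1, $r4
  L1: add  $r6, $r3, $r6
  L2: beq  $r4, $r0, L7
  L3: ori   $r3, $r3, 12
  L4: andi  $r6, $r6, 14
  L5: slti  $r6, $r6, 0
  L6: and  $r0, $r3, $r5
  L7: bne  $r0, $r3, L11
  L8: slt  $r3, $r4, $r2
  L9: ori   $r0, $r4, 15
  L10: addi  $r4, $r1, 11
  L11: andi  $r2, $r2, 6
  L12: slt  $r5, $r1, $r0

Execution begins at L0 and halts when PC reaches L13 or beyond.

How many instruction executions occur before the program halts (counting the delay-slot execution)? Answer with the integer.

#0 xor  $r1, $r1, $r4 ; 0/7/7/1/6/7/14
#1 add  $r6, $r3, $r6 ; 0/7/7/1/6/7/15
#2 beq  $r4, $r0, L7 ; 0/7/7/1/6/7/15 ; →fallthru
#3 ori   $r3, $r3, 12 ; 0/7/7/13/6/7/15
#4 andi  $r6, $r6, 14 ; 0/7/7/13/6/7/14
#5 slti  $r6, $r6, 0 ; 0/7/7/13/6/7/0
#6 and  $r0, $r3, $r5 ; 0/7/7/13/6/7/0
#7 bne  $r0, $r3, L11 ; 0/7/7/13/6/7/0 ; →target
#8 slt  $r3, $r4, $r2 ; 0/7/7/1/6/7/0
#11 andi  $r2, $r2, 6 ; 0/7/6/1/6/7/0
#12 slt  $r5, $r1, $r0 ; 0/7/6/1/6/0/0

11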